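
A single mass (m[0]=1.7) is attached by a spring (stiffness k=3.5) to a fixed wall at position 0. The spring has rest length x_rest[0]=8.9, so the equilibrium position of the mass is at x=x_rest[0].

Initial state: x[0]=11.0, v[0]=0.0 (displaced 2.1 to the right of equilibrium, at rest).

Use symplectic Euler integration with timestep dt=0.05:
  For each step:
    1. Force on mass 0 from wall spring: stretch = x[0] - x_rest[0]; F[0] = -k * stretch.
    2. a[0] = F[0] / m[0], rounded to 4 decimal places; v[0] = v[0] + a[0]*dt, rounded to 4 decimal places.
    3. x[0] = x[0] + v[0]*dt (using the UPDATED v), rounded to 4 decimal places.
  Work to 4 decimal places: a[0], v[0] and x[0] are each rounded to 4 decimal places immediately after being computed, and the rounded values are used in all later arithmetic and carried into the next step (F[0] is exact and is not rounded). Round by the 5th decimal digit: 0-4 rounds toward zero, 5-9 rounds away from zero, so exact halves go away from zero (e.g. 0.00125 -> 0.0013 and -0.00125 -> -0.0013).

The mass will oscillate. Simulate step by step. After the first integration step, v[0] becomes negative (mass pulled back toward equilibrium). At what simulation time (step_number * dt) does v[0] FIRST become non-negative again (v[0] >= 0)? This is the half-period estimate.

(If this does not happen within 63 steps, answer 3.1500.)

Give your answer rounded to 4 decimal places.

Answer: 2.2000

Derivation:
Step 0: x=[11.0000] v=[0.0000]
Step 1: x=[10.9892] v=[-0.2162]
Step 2: x=[10.9676] v=[-0.4313]
Step 3: x=[10.9354] v=[-0.6441]
Step 4: x=[10.8927] v=[-0.8536]
Step 5: x=[10.8398] v=[-1.0587]
Step 6: x=[10.7769] v=[-1.2584]
Step 7: x=[10.7043] v=[-1.4516]
Step 8: x=[10.6224] v=[-1.6373]
Step 9: x=[10.5317] v=[-1.8146]
Step 10: x=[10.4326] v=[-1.9826]
Step 11: x=[10.3256] v=[-2.1404]
Step 12: x=[10.2112] v=[-2.2872]
Step 13: x=[10.0901] v=[-2.4222]
Step 14: x=[9.9629] v=[-2.5447]
Step 15: x=[9.8302] v=[-2.6541]
Step 16: x=[9.6927] v=[-2.7499]
Step 17: x=[9.5511] v=[-2.8315]
Step 18: x=[9.4062] v=[-2.8985]
Step 19: x=[9.2587] v=[-2.9506]
Step 20: x=[9.1093] v=[-2.9875]
Step 21: x=[8.9589] v=[-3.0090]
Step 22: x=[8.8081] v=[-3.0151]
Step 23: x=[8.6578] v=[-3.0056]
Step 24: x=[8.5088] v=[-2.9807]
Step 25: x=[8.3618] v=[-2.9404]
Step 26: x=[8.2176] v=[-2.8850]
Step 27: x=[8.0769] v=[-2.8148]
Step 28: x=[7.9404] v=[-2.7301]
Step 29: x=[7.8088] v=[-2.6313]
Step 30: x=[7.6829] v=[-2.5190]
Step 31: x=[7.5632] v=[-2.3937]
Step 32: x=[7.4504] v=[-2.2561]
Step 33: x=[7.3451] v=[-2.1069]
Step 34: x=[7.2478] v=[-1.9468]
Step 35: x=[7.1590] v=[-1.7767]
Step 36: x=[7.0791] v=[-1.5975]
Step 37: x=[7.0086] v=[-1.4101]
Step 38: x=[6.9478] v=[-1.2154]
Step 39: x=[6.8971] v=[-1.0144]
Step 40: x=[6.8567] v=[-0.8082]
Step 41: x=[6.8268] v=[-0.5979]
Step 42: x=[6.8076] v=[-0.3845]
Step 43: x=[6.7991] v=[-0.1691]
Step 44: x=[6.8015] v=[0.0472]
First v>=0 after going negative at step 44, time=2.2000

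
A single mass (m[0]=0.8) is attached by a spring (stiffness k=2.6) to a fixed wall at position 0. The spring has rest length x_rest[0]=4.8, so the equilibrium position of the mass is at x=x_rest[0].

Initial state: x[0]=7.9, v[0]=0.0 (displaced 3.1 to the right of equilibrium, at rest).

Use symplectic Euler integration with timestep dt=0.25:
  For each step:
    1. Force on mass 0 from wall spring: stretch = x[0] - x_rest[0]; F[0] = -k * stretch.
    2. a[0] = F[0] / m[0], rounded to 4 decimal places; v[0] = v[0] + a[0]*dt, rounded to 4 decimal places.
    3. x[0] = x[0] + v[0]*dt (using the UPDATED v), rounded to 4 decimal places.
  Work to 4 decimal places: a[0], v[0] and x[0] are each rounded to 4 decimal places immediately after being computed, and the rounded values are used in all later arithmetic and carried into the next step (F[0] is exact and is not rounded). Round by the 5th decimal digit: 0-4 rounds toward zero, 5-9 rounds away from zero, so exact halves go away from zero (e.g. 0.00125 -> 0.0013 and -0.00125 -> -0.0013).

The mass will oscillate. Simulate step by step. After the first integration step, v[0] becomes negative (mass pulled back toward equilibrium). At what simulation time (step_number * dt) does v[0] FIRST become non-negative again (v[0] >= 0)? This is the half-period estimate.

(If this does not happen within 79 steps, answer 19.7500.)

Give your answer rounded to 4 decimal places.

Answer: 1.7500

Derivation:
Step 0: x=[7.9000] v=[0.0000]
Step 1: x=[7.2703] v=[-2.5188]
Step 2: x=[6.1388] v=[-4.5259]
Step 3: x=[4.7354] v=[-5.6137]
Step 4: x=[3.3451] v=[-5.5612]
Step 5: x=[2.2503] v=[-4.3791]
Step 6: x=[1.6734] v=[-2.3075]
Step 7: x=[1.7316] v=[0.2329]
First v>=0 after going negative at step 7, time=1.7500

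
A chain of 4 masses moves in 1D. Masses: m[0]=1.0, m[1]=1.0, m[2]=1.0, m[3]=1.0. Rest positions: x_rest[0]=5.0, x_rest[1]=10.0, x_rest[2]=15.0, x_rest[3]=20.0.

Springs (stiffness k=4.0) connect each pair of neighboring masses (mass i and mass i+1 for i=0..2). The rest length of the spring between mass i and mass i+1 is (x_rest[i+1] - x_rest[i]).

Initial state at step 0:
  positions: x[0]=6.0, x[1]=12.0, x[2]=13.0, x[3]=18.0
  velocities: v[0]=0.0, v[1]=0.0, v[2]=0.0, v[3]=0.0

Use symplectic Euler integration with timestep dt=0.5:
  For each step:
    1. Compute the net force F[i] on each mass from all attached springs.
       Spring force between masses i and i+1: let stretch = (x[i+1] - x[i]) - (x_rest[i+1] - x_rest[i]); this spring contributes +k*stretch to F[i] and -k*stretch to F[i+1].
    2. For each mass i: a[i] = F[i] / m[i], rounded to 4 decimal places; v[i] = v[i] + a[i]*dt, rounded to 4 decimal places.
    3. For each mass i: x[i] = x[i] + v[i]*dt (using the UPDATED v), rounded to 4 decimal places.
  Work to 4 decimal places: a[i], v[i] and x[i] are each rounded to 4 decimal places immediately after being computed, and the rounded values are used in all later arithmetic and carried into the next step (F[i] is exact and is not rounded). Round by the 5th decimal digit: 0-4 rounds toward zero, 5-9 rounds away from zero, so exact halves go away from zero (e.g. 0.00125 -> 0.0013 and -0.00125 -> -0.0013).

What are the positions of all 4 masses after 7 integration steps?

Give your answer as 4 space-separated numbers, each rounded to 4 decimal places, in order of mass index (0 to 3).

Answer: 6.0000 12.0000 13.0000 18.0000

Derivation:
Step 0: x=[6.0000 12.0000 13.0000 18.0000] v=[0.0000 0.0000 0.0000 0.0000]
Step 1: x=[7.0000 7.0000 17.0000 18.0000] v=[2.0000 -10.0000 8.0000 0.0000]
Step 2: x=[3.0000 12.0000 12.0000 22.0000] v=[-8.0000 10.0000 -10.0000 8.0000]
Step 3: x=[3.0000 8.0000 17.0000 21.0000] v=[0.0000 -8.0000 10.0000 -2.0000]
Step 4: x=[3.0000 8.0000 17.0000 21.0000] v=[0.0000 0.0000 0.0000 0.0000]
Step 5: x=[3.0000 12.0000 12.0000 22.0000] v=[0.0000 8.0000 -10.0000 2.0000]
Step 6: x=[7.0000 7.0000 17.0000 18.0000] v=[8.0000 -10.0000 10.0000 -8.0000]
Step 7: x=[6.0000 12.0000 13.0000 18.0000] v=[-2.0000 10.0000 -8.0000 0.0000]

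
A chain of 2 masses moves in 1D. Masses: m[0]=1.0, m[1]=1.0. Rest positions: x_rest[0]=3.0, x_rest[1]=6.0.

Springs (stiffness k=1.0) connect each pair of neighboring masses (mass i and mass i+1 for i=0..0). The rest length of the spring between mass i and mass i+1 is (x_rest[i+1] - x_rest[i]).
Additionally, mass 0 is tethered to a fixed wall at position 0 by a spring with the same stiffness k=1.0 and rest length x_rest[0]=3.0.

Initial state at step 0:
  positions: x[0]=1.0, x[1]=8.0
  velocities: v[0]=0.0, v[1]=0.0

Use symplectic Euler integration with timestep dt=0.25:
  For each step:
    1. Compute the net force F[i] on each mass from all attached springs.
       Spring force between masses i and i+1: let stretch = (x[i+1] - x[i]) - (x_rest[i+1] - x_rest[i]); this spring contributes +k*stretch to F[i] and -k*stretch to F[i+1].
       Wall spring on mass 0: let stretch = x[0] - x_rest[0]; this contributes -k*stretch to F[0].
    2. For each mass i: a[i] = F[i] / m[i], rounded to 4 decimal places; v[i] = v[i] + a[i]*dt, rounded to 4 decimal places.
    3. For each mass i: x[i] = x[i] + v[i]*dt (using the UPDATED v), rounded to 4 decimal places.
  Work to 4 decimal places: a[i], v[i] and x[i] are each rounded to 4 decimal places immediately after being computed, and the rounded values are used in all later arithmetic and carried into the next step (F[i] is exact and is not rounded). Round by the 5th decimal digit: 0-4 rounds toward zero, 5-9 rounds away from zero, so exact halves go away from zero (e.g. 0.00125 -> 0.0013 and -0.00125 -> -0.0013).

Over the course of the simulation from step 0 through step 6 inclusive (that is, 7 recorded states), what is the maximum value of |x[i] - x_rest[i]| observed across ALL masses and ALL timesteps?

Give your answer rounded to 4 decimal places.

Step 0: x=[1.0000 8.0000] v=[0.0000 0.0000]
Step 1: x=[1.3750 7.7500] v=[1.5000 -1.0000]
Step 2: x=[2.0625 7.2891] v=[2.7500 -1.8438]
Step 3: x=[2.9478 6.6890] v=[3.5410 -2.4005]
Step 4: x=[3.8827 6.0426] v=[3.7394 -2.5858]
Step 5: x=[4.7099 5.4487] v=[3.3087 -2.3758]
Step 6: x=[5.2889 4.9961] v=[2.3159 -1.8105]
Max displacement = 2.2889

Answer: 2.2889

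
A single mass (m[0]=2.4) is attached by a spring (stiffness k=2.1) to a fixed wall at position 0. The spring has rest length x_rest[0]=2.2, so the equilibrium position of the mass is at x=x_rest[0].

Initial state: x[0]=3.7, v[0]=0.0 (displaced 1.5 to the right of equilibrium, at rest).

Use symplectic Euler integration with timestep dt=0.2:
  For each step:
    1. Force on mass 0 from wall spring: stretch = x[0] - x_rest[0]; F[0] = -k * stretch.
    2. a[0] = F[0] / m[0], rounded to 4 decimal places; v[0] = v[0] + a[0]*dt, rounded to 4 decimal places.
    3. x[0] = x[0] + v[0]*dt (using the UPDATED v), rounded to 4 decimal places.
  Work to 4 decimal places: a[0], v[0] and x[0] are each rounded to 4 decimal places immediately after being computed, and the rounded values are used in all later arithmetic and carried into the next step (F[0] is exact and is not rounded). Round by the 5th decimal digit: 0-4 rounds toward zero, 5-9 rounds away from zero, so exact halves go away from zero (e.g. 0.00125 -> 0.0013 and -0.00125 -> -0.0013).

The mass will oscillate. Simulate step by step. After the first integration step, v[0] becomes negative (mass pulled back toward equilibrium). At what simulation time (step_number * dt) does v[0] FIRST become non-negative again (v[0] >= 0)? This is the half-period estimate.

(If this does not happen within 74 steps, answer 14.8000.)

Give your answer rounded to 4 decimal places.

Step 0: x=[3.7000] v=[0.0000]
Step 1: x=[3.6475] v=[-0.2625]
Step 2: x=[3.5443] v=[-0.5158]
Step 3: x=[3.3941] v=[-0.7511]
Step 4: x=[3.2021] v=[-0.9601]
Step 5: x=[2.9750] v=[-1.1355]
Step 6: x=[2.7208] v=[-1.2711]
Step 7: x=[2.4484] v=[-1.3622]
Step 8: x=[2.1673] v=[-1.4057]
Step 9: x=[1.8873] v=[-1.4000]
Step 10: x=[1.6182] v=[-1.3453]
Step 11: x=[1.3695] v=[-1.2435]
Step 12: x=[1.1499] v=[-1.0982]
Step 13: x=[0.9670] v=[-0.9144]
Step 14: x=[0.8273] v=[-0.6986]
Step 15: x=[0.7356] v=[-0.4584]
Step 16: x=[0.6952] v=[-0.2021]
Step 17: x=[0.7074] v=[0.0612]
First v>=0 after going negative at step 17, time=3.4000

Answer: 3.4000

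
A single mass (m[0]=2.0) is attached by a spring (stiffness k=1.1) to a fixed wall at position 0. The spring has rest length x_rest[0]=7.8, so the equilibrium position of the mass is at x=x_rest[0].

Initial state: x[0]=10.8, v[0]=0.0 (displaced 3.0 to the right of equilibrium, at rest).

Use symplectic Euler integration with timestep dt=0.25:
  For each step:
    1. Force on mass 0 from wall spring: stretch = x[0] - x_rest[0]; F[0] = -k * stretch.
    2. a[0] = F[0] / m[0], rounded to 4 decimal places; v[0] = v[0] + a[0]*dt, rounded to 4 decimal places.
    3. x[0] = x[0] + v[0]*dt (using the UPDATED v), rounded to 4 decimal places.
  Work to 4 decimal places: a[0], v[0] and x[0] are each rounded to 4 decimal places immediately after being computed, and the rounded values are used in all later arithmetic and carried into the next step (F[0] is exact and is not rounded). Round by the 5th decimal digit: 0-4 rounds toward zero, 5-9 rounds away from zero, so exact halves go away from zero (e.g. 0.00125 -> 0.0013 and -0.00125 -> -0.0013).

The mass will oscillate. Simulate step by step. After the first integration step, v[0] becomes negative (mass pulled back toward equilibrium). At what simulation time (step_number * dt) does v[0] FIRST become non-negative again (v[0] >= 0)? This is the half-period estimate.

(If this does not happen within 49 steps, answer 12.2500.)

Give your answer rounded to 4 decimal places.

Step 0: x=[10.8000] v=[0.0000]
Step 1: x=[10.6969] v=[-0.4125]
Step 2: x=[10.4942] v=[-0.8108]
Step 3: x=[10.1989] v=[-1.1813]
Step 4: x=[9.8211] v=[-1.5112]
Step 5: x=[9.3738] v=[-1.7891]
Step 6: x=[8.8724] v=[-2.0055]
Step 7: x=[8.3342] v=[-2.1530]
Step 8: x=[7.7776] v=[-2.2265]
Step 9: x=[7.2218] v=[-2.2234]
Step 10: x=[6.6858] v=[-2.1439]
Step 11: x=[6.1881] v=[-1.9907]
Step 12: x=[5.7458] v=[-1.7691]
Step 13: x=[5.3741] v=[-1.4867]
Step 14: x=[5.0858] v=[-1.1532]
Step 15: x=[4.8908] v=[-0.7800]
Step 16: x=[4.7958] v=[-0.3800]
Step 17: x=[4.8041] v=[0.0331]
First v>=0 after going negative at step 17, time=4.2500

Answer: 4.2500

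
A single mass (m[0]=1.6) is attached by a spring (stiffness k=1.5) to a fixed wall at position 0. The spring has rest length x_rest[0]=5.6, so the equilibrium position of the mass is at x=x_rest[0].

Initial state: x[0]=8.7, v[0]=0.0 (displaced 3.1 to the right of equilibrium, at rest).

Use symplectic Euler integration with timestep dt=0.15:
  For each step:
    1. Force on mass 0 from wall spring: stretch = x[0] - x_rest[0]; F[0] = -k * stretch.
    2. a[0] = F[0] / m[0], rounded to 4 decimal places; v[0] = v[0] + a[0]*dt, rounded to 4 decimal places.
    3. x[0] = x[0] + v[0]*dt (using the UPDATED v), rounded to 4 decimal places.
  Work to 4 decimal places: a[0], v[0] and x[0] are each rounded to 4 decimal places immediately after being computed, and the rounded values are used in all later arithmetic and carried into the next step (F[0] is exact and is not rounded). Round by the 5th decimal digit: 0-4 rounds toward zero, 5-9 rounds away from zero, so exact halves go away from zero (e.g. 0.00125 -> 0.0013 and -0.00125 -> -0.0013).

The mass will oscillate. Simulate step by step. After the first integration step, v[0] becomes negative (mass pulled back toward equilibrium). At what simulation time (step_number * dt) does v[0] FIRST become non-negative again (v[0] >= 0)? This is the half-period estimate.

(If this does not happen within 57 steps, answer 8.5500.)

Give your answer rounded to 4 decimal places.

Answer: 3.3000

Derivation:
Step 0: x=[8.7000] v=[0.0000]
Step 1: x=[8.6346] v=[-0.4359]
Step 2: x=[8.5052] v=[-0.8626]
Step 3: x=[8.3145] v=[-1.2711]
Step 4: x=[8.0666] v=[-1.6528]
Step 5: x=[7.7666] v=[-1.9997]
Step 6: x=[7.4209] v=[-2.3044]
Step 7: x=[7.0368] v=[-2.5605]
Step 8: x=[6.6224] v=[-2.7626]
Step 9: x=[6.1864] v=[-2.9064]
Step 10: x=[5.7381] v=[-2.9889]
Step 11: x=[5.2869] v=[-3.0083]
Step 12: x=[4.8423] v=[-2.9643]
Step 13: x=[4.4136] v=[-2.8578]
Step 14: x=[4.0100] v=[-2.6910]
Step 15: x=[3.6399] v=[-2.4674]
Step 16: x=[3.3111] v=[-2.1918]
Step 17: x=[3.0306] v=[-1.8699]
Step 18: x=[2.8043] v=[-1.5086]
Step 19: x=[2.6370] v=[-1.1155]
Step 20: x=[2.5322] v=[-0.6988]
Step 21: x=[2.4921] v=[-0.2674]
Step 22: x=[2.5176] v=[0.1697]
First v>=0 after going negative at step 22, time=3.3000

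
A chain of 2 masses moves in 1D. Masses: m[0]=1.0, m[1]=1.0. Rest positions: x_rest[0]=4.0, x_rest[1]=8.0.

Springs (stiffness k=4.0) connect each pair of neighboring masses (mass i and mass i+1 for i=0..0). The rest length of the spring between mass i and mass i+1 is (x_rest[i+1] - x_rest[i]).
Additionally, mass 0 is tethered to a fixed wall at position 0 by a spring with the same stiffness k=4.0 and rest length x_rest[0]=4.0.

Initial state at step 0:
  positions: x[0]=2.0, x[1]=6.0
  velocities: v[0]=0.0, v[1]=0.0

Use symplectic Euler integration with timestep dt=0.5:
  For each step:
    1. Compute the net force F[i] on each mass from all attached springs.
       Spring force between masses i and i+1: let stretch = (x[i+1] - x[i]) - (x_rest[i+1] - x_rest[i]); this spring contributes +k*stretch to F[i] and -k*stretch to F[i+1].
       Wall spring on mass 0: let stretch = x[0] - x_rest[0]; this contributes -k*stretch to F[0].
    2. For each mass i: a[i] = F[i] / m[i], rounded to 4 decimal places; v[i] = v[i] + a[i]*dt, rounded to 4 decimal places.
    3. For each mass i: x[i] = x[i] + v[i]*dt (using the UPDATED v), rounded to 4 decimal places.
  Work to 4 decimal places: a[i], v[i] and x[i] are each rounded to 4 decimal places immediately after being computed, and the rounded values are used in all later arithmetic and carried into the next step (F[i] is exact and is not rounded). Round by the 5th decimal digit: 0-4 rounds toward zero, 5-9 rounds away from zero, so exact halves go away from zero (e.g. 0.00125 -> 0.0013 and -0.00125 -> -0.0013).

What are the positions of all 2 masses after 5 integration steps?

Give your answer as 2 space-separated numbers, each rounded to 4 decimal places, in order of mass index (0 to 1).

Answer: 6.0000 10.0000

Derivation:
Step 0: x=[2.0000 6.0000] v=[0.0000 0.0000]
Step 1: x=[4.0000 6.0000] v=[4.0000 0.0000]
Step 2: x=[4.0000 8.0000] v=[0.0000 4.0000]
Step 3: x=[4.0000 10.0000] v=[0.0000 4.0000]
Step 4: x=[6.0000 10.0000] v=[4.0000 0.0000]
Step 5: x=[6.0000 10.0000] v=[0.0000 0.0000]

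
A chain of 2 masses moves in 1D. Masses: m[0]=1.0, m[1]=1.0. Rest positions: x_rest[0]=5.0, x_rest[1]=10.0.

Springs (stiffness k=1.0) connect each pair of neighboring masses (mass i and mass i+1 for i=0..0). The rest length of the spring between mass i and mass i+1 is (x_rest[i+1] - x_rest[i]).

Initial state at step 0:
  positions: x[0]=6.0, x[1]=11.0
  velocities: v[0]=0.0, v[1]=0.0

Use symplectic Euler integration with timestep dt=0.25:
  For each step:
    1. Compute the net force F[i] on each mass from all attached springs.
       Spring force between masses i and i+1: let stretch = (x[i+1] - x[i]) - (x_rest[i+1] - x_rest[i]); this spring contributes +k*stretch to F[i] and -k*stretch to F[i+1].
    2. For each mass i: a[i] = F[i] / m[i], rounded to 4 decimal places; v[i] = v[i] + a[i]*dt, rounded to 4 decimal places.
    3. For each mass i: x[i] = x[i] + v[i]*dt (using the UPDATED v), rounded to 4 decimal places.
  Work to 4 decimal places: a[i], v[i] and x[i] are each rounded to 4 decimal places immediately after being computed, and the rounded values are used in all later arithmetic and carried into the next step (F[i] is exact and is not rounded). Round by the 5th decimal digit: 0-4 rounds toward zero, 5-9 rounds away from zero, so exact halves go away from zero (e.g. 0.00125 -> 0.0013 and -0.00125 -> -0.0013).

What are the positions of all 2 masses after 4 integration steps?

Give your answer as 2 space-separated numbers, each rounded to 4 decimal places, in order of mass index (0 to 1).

Step 0: x=[6.0000 11.0000] v=[0.0000 0.0000]
Step 1: x=[6.0000 11.0000] v=[0.0000 0.0000]
Step 2: x=[6.0000 11.0000] v=[0.0000 0.0000]
Step 3: x=[6.0000 11.0000] v=[0.0000 0.0000]
Step 4: x=[6.0000 11.0000] v=[0.0000 0.0000]

Answer: 6.0000 11.0000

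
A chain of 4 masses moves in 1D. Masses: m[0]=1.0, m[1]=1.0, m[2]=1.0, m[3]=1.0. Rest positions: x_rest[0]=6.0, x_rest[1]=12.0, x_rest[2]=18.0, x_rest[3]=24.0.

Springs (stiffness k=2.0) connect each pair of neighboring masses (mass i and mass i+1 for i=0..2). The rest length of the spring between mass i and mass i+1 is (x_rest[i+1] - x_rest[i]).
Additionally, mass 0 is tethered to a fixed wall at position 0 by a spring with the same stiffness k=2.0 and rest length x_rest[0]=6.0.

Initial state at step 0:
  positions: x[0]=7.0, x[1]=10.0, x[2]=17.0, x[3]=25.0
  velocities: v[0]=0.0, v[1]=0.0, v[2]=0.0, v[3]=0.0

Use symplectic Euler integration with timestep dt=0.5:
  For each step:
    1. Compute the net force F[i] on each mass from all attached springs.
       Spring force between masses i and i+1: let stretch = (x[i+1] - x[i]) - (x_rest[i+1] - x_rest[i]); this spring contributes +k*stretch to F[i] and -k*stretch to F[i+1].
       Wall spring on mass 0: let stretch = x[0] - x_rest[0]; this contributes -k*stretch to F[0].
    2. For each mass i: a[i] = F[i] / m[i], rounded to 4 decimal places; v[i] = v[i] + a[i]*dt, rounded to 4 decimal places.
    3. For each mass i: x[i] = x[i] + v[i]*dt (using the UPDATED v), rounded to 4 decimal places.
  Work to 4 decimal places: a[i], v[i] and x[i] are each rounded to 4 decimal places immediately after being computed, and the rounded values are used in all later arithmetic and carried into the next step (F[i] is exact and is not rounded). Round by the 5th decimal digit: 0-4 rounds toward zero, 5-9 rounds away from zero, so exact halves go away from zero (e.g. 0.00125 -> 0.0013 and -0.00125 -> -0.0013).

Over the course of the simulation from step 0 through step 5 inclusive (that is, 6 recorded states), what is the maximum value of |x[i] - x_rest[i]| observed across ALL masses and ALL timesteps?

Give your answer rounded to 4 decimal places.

Step 0: x=[7.0000 10.0000 17.0000 25.0000] v=[0.0000 0.0000 0.0000 0.0000]
Step 1: x=[5.0000 12.0000 17.5000 24.0000] v=[-4.0000 4.0000 1.0000 -2.0000]
Step 2: x=[4.0000 13.2500 18.5000 22.7500] v=[-2.0000 2.5000 2.0000 -2.5000]
Step 3: x=[5.6250 12.5000 19.0000 22.3750] v=[3.2500 -1.5000 1.0000 -0.7500]
Step 4: x=[7.8750 11.5625 17.9375 23.3125] v=[4.5000 -1.8750 -2.1250 1.8750]
Step 5: x=[8.0313 11.9688 16.3750 24.5625] v=[0.3125 0.8125 -3.1250 2.5000]
Max displacement = 2.0313

Answer: 2.0313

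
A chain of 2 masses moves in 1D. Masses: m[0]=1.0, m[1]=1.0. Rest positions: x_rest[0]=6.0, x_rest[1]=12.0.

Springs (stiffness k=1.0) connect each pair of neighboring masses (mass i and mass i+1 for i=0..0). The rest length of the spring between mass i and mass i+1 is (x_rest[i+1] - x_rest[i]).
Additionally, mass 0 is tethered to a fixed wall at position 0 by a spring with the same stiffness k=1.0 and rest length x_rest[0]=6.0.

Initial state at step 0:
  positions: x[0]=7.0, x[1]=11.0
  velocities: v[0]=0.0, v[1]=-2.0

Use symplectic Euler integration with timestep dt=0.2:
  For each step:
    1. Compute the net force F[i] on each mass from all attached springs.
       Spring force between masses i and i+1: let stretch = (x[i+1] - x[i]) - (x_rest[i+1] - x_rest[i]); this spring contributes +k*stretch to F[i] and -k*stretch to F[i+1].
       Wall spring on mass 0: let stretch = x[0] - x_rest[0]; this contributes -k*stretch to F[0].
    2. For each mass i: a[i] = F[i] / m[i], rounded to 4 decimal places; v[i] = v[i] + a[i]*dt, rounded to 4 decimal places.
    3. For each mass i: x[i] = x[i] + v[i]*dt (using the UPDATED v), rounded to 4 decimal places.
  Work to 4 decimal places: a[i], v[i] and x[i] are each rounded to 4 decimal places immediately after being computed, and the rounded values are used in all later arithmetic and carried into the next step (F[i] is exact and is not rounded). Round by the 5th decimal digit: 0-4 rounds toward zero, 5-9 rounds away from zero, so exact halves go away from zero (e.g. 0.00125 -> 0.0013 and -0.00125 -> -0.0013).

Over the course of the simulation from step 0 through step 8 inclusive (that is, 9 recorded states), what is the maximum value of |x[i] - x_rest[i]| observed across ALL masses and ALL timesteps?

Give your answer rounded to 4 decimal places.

Answer: 2.1104

Derivation:
Step 0: x=[7.0000 11.0000] v=[0.0000 -2.0000]
Step 1: x=[6.8800 10.6800] v=[-0.6000 -1.6000]
Step 2: x=[6.6368 10.4480] v=[-1.2160 -1.1600]
Step 3: x=[6.2806 10.3036] v=[-1.7811 -0.7222]
Step 4: x=[5.8341 10.2382] v=[-2.2326 -0.3268]
Step 5: x=[5.3304 10.2367] v=[-2.5186 -0.0076]
Step 6: x=[4.8097 10.2789] v=[-2.6034 0.2111]
Step 7: x=[4.3154 10.3424] v=[-2.4715 0.3173]
Step 8: x=[3.8896 10.4048] v=[-2.1292 0.3119]
Max displacement = 2.1104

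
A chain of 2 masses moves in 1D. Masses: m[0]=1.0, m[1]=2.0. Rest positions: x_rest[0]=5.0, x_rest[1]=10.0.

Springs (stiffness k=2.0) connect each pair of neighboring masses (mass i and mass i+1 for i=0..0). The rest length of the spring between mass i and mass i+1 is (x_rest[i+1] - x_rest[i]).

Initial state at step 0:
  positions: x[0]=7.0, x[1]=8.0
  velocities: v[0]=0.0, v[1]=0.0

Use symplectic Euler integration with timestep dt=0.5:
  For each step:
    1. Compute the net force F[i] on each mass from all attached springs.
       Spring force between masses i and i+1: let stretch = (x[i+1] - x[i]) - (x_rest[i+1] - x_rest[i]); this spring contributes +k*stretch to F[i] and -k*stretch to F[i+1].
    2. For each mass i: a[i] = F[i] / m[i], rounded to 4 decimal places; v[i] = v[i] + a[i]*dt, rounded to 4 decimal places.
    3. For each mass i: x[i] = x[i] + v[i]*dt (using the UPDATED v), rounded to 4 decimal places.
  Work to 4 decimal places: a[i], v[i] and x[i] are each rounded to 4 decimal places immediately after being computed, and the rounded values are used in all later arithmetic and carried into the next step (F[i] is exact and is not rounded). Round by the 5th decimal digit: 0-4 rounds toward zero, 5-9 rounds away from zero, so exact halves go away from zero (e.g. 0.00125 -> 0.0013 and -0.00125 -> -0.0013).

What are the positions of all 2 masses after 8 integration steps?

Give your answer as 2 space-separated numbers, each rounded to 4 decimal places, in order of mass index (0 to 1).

Answer: 5.0389 8.9806

Derivation:
Step 0: x=[7.0000 8.0000] v=[0.0000 0.0000]
Step 1: x=[5.0000 9.0000] v=[-4.0000 2.0000]
Step 2: x=[2.5000 10.2500] v=[-5.0000 2.5000]
Step 3: x=[1.3750 10.8125] v=[-2.2500 1.1250]
Step 4: x=[2.4688 10.2656] v=[2.1875 -1.0938]
Step 5: x=[4.9610 9.0195] v=[4.9843 -2.4922]
Step 6: x=[6.9824 8.0088] v=[4.0428 -2.0215]
Step 7: x=[7.0170 7.9915] v=[0.0692 -0.0347]
Step 8: x=[5.0389 8.9806] v=[-3.9563 1.9781]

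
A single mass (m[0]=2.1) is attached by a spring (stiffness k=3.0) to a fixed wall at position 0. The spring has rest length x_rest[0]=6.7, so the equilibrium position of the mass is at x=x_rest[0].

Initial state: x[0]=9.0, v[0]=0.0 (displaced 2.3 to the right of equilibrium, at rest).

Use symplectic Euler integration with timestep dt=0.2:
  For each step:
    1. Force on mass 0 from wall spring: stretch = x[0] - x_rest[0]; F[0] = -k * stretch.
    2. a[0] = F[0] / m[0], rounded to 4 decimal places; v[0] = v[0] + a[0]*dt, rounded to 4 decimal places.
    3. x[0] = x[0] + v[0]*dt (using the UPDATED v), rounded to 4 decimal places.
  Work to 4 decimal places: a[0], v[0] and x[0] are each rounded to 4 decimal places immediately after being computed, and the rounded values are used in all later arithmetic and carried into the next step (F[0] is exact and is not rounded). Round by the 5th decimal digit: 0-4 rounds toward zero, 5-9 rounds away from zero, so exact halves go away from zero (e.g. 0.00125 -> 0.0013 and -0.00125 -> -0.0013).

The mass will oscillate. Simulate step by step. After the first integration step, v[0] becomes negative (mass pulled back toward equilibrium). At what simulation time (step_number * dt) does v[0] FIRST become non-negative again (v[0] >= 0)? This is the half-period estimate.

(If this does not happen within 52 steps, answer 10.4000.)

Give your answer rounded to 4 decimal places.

Answer: 2.8000

Derivation:
Step 0: x=[9.0000] v=[0.0000]
Step 1: x=[8.8686] v=[-0.6571]
Step 2: x=[8.6133] v=[-1.2767]
Step 3: x=[8.2486] v=[-1.8234]
Step 4: x=[7.7954] v=[-2.2659]
Step 5: x=[7.2796] v=[-2.5789]
Step 6: x=[6.7307] v=[-2.7445]
Step 7: x=[6.1800] v=[-2.7533]
Step 8: x=[5.6591] v=[-2.6047]
Step 9: x=[5.1976] v=[-2.3073]
Step 10: x=[4.8220] v=[-1.8780]
Step 11: x=[4.5537] v=[-1.3414]
Step 12: x=[4.4081] v=[-0.7282]
Step 13: x=[4.3934] v=[-0.0734]
Step 14: x=[4.5105] v=[0.5856]
First v>=0 after going negative at step 14, time=2.8000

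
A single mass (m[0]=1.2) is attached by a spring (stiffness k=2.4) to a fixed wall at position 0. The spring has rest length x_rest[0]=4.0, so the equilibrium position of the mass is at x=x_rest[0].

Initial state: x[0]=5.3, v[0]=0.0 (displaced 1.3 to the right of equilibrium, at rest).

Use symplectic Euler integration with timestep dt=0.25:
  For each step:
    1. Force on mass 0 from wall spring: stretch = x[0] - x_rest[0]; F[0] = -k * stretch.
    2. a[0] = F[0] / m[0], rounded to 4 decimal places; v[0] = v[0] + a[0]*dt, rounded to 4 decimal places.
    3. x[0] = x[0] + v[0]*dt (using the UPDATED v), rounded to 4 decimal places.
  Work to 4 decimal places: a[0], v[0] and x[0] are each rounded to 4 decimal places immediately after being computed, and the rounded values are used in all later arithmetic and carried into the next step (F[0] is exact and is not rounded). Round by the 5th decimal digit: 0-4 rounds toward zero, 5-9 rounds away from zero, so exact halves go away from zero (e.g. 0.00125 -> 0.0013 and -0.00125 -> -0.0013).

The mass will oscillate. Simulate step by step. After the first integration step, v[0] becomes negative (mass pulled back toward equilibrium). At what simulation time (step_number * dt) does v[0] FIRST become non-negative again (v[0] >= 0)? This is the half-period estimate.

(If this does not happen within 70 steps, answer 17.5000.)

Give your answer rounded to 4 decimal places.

Step 0: x=[5.3000] v=[0.0000]
Step 1: x=[5.1375] v=[-0.6500]
Step 2: x=[4.8328] v=[-1.2188]
Step 3: x=[4.4240] v=[-1.6352]
Step 4: x=[3.9622] v=[-1.8472]
Step 5: x=[3.5051] v=[-1.8283]
Step 6: x=[3.1099] v=[-1.5809]
Step 7: x=[2.8259] v=[-1.1359]
Step 8: x=[2.6887] v=[-0.5489]
Step 9: x=[2.7154] v=[0.1068]
First v>=0 after going negative at step 9, time=2.2500

Answer: 2.2500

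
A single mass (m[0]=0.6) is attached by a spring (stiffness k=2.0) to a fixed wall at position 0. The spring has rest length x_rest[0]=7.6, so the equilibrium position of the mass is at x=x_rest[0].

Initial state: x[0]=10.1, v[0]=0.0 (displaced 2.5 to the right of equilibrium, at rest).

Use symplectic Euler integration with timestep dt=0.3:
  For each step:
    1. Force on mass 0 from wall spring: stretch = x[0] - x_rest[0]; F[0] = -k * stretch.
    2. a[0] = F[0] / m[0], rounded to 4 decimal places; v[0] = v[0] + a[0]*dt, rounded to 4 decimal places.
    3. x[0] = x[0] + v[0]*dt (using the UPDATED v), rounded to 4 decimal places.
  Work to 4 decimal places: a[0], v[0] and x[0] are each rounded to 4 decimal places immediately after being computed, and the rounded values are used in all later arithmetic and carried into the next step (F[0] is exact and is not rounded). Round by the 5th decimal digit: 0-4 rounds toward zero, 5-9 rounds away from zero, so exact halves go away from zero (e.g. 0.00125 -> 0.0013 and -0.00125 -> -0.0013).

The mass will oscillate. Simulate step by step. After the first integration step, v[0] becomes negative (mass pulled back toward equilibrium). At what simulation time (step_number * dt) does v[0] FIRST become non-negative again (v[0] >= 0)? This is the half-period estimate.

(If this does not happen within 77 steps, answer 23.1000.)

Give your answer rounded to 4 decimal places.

Answer: 1.8000

Derivation:
Step 0: x=[10.1000] v=[0.0000]
Step 1: x=[9.3500] v=[-2.5000]
Step 2: x=[8.0750] v=[-4.2500]
Step 3: x=[6.6575] v=[-4.7250]
Step 4: x=[5.5228] v=[-3.7825]
Step 5: x=[5.0112] v=[-1.7053]
Step 6: x=[5.2763] v=[0.8835]
First v>=0 after going negative at step 6, time=1.8000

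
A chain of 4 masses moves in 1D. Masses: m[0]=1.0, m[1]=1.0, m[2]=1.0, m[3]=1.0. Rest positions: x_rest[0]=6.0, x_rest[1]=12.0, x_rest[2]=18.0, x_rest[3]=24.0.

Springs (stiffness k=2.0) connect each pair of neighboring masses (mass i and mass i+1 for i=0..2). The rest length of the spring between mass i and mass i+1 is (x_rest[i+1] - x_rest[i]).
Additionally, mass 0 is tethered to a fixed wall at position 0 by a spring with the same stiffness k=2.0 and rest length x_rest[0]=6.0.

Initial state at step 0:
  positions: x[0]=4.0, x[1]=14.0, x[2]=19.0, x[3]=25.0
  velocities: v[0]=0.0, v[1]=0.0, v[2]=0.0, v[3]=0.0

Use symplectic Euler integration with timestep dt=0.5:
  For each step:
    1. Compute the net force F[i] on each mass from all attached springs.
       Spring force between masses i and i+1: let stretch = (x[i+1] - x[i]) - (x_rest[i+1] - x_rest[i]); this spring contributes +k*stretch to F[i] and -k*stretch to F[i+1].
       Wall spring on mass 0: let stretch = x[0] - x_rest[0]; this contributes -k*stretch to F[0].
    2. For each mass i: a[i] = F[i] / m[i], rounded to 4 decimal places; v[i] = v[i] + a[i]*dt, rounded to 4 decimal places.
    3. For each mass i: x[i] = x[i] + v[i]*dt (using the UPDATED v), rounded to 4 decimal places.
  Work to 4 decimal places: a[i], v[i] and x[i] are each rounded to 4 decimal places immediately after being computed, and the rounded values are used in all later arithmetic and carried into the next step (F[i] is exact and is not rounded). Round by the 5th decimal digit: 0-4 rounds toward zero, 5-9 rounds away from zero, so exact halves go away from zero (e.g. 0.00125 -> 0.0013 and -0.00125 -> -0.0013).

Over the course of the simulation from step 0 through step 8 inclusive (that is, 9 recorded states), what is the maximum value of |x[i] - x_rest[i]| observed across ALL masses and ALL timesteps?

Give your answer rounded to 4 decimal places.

Answer: 3.1054

Derivation:
Step 0: x=[4.0000 14.0000 19.0000 25.0000] v=[0.0000 0.0000 0.0000 0.0000]
Step 1: x=[7.0000 11.5000 19.5000 25.0000] v=[6.0000 -5.0000 1.0000 0.0000]
Step 2: x=[8.7500 10.7500 18.7500 25.2500] v=[3.5000 -1.5000 -1.5000 0.5000]
Step 3: x=[7.1250 13.0000 17.2500 25.2500] v=[-3.2500 4.5000 -3.0000 0.0000]
Step 4: x=[4.8750 14.4375 17.6250 24.2500] v=[-4.5000 2.8750 0.7500 -2.0000]
Step 5: x=[4.9688 12.6875 19.7188 22.9375] v=[0.1875 -3.5000 4.1875 -2.6250]
Step 6: x=[6.4375 10.5938 19.9063 23.0157] v=[2.9374 -4.1874 0.3749 0.1563]
Step 7: x=[6.7656 11.0782 16.9922 24.5392] v=[0.6562 0.9688 -5.8282 3.0469]
Step 8: x=[5.8672 12.3633 14.8946 25.2892] v=[-1.7968 2.5702 -4.1952 1.4999]
Max displacement = 3.1054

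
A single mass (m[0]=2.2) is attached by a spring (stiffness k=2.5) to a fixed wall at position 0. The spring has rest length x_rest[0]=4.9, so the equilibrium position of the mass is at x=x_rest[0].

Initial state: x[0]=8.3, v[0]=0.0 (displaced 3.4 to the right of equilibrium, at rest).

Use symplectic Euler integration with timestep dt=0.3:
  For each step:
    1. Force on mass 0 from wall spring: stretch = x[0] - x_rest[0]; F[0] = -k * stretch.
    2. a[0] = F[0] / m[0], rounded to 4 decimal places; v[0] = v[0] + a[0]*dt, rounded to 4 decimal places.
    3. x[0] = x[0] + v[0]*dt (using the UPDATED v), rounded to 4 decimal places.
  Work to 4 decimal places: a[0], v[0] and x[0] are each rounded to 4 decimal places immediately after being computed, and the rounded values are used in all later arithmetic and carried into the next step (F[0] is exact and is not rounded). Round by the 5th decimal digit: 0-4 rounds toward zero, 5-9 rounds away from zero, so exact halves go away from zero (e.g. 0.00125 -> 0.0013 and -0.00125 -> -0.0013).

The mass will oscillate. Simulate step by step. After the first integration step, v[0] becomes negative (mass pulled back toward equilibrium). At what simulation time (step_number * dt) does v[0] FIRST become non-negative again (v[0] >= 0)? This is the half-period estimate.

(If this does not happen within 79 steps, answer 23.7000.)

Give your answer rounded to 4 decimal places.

Answer: 3.0000

Derivation:
Step 0: x=[8.3000] v=[0.0000]
Step 1: x=[7.9523] v=[-1.1591]
Step 2: x=[7.2924] v=[-2.1997]
Step 3: x=[6.3878] v=[-3.0153]
Step 4: x=[5.3311] v=[-3.5225]
Step 5: x=[4.2303] v=[-3.6695]
Step 6: x=[3.1979] v=[-3.4412]
Step 7: x=[2.3396] v=[-2.8609]
Step 8: x=[1.7432] v=[-1.9881]
Step 9: x=[1.4696] v=[-0.9119]
Step 10: x=[1.5469] v=[0.2576]
First v>=0 after going negative at step 10, time=3.0000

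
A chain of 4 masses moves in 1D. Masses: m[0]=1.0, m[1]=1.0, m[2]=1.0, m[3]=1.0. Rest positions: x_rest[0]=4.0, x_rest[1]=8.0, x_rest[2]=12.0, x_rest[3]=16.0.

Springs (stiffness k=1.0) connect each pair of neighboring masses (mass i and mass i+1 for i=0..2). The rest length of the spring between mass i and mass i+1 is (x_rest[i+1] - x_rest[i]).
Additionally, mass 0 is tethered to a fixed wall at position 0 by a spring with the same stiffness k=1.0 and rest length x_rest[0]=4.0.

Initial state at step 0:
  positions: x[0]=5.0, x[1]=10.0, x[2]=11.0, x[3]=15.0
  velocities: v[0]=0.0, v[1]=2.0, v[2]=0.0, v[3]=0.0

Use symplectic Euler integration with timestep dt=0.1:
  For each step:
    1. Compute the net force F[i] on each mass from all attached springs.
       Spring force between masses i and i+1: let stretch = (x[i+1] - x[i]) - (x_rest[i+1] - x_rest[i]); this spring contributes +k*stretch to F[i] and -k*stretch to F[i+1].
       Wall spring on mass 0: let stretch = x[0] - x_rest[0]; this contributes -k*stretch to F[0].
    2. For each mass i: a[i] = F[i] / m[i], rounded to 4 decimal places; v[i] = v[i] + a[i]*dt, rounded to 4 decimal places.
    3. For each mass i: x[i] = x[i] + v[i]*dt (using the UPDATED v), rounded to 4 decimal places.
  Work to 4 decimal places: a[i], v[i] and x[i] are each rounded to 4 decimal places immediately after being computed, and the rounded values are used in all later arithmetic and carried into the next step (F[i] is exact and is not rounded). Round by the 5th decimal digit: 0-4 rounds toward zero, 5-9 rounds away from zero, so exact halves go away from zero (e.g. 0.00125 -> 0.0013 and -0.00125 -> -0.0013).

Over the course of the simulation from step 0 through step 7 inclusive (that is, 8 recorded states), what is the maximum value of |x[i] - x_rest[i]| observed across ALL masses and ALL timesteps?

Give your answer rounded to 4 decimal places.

Step 0: x=[5.0000 10.0000 11.0000 15.0000] v=[0.0000 2.0000 0.0000 0.0000]
Step 1: x=[5.0000 10.1600 11.0300 15.0000] v=[0.0000 1.6000 0.3000 0.0000]
Step 2: x=[5.0016 10.2771 11.0910 15.0003] v=[0.0160 1.1710 0.6100 0.0030]
Step 3: x=[5.0059 10.3496 11.1830 15.0015] v=[0.0434 0.7248 0.9195 0.0121]
Step 4: x=[5.0136 10.3770 11.3048 15.0045] v=[0.0772 0.2738 1.2180 0.0303]
Step 5: x=[5.0248 10.3600 11.4543 15.0105] v=[0.1122 -0.1698 1.4952 0.0603]
Step 6: x=[5.0391 10.3006 11.6284 15.0210] v=[0.1432 -0.5939 1.7414 0.1047]
Step 7: x=[5.0556 10.2019 11.8232 15.0375] v=[0.1654 -0.9873 1.9479 0.1654]
Max displacement = 2.3770

Answer: 2.3770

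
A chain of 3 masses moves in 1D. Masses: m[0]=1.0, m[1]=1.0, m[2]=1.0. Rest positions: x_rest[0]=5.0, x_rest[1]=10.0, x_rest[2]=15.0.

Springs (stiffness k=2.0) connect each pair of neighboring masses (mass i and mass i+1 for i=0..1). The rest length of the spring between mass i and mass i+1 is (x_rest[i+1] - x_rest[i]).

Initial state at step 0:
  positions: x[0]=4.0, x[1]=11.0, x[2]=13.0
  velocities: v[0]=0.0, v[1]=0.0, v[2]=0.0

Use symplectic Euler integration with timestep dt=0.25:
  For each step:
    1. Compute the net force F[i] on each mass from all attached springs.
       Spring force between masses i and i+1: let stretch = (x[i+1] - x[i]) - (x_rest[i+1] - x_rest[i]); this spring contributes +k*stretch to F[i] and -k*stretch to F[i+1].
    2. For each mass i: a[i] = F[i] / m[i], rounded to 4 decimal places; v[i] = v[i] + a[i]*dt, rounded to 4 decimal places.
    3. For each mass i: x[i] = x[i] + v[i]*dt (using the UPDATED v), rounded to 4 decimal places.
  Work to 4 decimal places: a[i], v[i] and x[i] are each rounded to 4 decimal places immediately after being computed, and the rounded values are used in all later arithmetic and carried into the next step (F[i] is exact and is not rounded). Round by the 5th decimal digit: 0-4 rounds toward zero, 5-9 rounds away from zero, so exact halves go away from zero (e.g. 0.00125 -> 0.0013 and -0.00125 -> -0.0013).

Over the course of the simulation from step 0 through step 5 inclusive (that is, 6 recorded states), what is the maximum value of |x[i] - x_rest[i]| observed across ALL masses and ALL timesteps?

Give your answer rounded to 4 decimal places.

Step 0: x=[4.0000 11.0000 13.0000] v=[0.0000 0.0000 0.0000]
Step 1: x=[4.2500 10.3750 13.3750] v=[1.0000 -2.5000 1.5000]
Step 2: x=[4.6406 9.3594 14.0000] v=[1.5625 -4.0625 2.5000]
Step 3: x=[4.9961 8.3340 14.6699] v=[1.4219 -4.1016 2.6797]
Step 4: x=[5.1438 7.6834 15.1729] v=[0.5909 -2.6026 2.0118]
Step 5: x=[4.9840 7.6515 15.3647] v=[-0.6393 -0.1277 0.7671]
Max displacement = 2.3485

Answer: 2.3485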